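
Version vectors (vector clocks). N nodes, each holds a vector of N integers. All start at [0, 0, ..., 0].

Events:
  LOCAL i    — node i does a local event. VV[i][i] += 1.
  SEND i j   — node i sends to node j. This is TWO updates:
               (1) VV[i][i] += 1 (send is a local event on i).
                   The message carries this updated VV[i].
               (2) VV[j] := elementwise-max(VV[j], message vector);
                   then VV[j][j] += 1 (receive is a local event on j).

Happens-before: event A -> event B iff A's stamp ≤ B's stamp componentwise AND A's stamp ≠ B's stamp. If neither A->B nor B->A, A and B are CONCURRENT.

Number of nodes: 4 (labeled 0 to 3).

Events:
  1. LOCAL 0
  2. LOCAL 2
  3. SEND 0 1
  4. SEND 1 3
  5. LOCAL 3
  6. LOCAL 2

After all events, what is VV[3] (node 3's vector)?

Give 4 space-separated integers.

Initial: VV[0]=[0, 0, 0, 0]
Initial: VV[1]=[0, 0, 0, 0]
Initial: VV[2]=[0, 0, 0, 0]
Initial: VV[3]=[0, 0, 0, 0]
Event 1: LOCAL 0: VV[0][0]++ -> VV[0]=[1, 0, 0, 0]
Event 2: LOCAL 2: VV[2][2]++ -> VV[2]=[0, 0, 1, 0]
Event 3: SEND 0->1: VV[0][0]++ -> VV[0]=[2, 0, 0, 0], msg_vec=[2, 0, 0, 0]; VV[1]=max(VV[1],msg_vec) then VV[1][1]++ -> VV[1]=[2, 1, 0, 0]
Event 4: SEND 1->3: VV[1][1]++ -> VV[1]=[2, 2, 0, 0], msg_vec=[2, 2, 0, 0]; VV[3]=max(VV[3],msg_vec) then VV[3][3]++ -> VV[3]=[2, 2, 0, 1]
Event 5: LOCAL 3: VV[3][3]++ -> VV[3]=[2, 2, 0, 2]
Event 6: LOCAL 2: VV[2][2]++ -> VV[2]=[0, 0, 2, 0]
Final vectors: VV[0]=[2, 0, 0, 0]; VV[1]=[2, 2, 0, 0]; VV[2]=[0, 0, 2, 0]; VV[3]=[2, 2, 0, 2]

Answer: 2 2 0 2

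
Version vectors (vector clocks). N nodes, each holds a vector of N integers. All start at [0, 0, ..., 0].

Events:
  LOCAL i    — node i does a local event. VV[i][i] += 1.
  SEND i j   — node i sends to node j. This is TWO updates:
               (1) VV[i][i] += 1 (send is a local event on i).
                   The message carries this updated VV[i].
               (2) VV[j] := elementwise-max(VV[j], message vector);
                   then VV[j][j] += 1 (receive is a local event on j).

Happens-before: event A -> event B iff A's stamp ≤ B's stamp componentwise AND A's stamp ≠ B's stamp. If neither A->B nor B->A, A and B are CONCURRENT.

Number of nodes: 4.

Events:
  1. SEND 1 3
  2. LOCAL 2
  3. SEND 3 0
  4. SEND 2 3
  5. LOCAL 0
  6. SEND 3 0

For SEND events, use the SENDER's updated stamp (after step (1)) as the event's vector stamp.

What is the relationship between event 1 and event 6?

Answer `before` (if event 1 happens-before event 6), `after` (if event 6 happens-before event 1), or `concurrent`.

Initial: VV[0]=[0, 0, 0, 0]
Initial: VV[1]=[0, 0, 0, 0]
Initial: VV[2]=[0, 0, 0, 0]
Initial: VV[3]=[0, 0, 0, 0]
Event 1: SEND 1->3: VV[1][1]++ -> VV[1]=[0, 1, 0, 0], msg_vec=[0, 1, 0, 0]; VV[3]=max(VV[3],msg_vec) then VV[3][3]++ -> VV[3]=[0, 1, 0, 1]
Event 2: LOCAL 2: VV[2][2]++ -> VV[2]=[0, 0, 1, 0]
Event 3: SEND 3->0: VV[3][3]++ -> VV[3]=[0, 1, 0, 2], msg_vec=[0, 1, 0, 2]; VV[0]=max(VV[0],msg_vec) then VV[0][0]++ -> VV[0]=[1, 1, 0, 2]
Event 4: SEND 2->3: VV[2][2]++ -> VV[2]=[0, 0, 2, 0], msg_vec=[0, 0, 2, 0]; VV[3]=max(VV[3],msg_vec) then VV[3][3]++ -> VV[3]=[0, 1, 2, 3]
Event 5: LOCAL 0: VV[0][0]++ -> VV[0]=[2, 1, 0, 2]
Event 6: SEND 3->0: VV[3][3]++ -> VV[3]=[0, 1, 2, 4], msg_vec=[0, 1, 2, 4]; VV[0]=max(VV[0],msg_vec) then VV[0][0]++ -> VV[0]=[3, 1, 2, 4]
Event 1 stamp: [0, 1, 0, 0]
Event 6 stamp: [0, 1, 2, 4]
[0, 1, 0, 0] <= [0, 1, 2, 4]? True
[0, 1, 2, 4] <= [0, 1, 0, 0]? False
Relation: before

Answer: before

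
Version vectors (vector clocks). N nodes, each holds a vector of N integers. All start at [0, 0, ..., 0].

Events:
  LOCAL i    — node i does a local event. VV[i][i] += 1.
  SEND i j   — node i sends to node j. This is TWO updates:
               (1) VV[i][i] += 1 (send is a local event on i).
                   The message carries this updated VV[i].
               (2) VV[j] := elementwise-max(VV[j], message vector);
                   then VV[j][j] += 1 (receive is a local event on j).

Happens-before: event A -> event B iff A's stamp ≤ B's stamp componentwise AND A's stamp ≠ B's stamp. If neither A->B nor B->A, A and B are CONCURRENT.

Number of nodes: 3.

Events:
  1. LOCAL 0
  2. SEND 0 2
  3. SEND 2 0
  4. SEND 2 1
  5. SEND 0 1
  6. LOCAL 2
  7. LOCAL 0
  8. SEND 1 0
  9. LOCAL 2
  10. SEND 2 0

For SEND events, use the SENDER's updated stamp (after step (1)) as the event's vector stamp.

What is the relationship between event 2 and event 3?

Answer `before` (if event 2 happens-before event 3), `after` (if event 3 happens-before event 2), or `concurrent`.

Answer: before

Derivation:
Initial: VV[0]=[0, 0, 0]
Initial: VV[1]=[0, 0, 0]
Initial: VV[2]=[0, 0, 0]
Event 1: LOCAL 0: VV[0][0]++ -> VV[0]=[1, 0, 0]
Event 2: SEND 0->2: VV[0][0]++ -> VV[0]=[2, 0, 0], msg_vec=[2, 0, 0]; VV[2]=max(VV[2],msg_vec) then VV[2][2]++ -> VV[2]=[2, 0, 1]
Event 3: SEND 2->0: VV[2][2]++ -> VV[2]=[2, 0, 2], msg_vec=[2, 0, 2]; VV[0]=max(VV[0],msg_vec) then VV[0][0]++ -> VV[0]=[3, 0, 2]
Event 4: SEND 2->1: VV[2][2]++ -> VV[2]=[2, 0, 3], msg_vec=[2, 0, 3]; VV[1]=max(VV[1],msg_vec) then VV[1][1]++ -> VV[1]=[2, 1, 3]
Event 5: SEND 0->1: VV[0][0]++ -> VV[0]=[4, 0, 2], msg_vec=[4, 0, 2]; VV[1]=max(VV[1],msg_vec) then VV[1][1]++ -> VV[1]=[4, 2, 3]
Event 6: LOCAL 2: VV[2][2]++ -> VV[2]=[2, 0, 4]
Event 7: LOCAL 0: VV[0][0]++ -> VV[0]=[5, 0, 2]
Event 8: SEND 1->0: VV[1][1]++ -> VV[1]=[4, 3, 3], msg_vec=[4, 3, 3]; VV[0]=max(VV[0],msg_vec) then VV[0][0]++ -> VV[0]=[6, 3, 3]
Event 9: LOCAL 2: VV[2][2]++ -> VV[2]=[2, 0, 5]
Event 10: SEND 2->0: VV[2][2]++ -> VV[2]=[2, 0, 6], msg_vec=[2, 0, 6]; VV[0]=max(VV[0],msg_vec) then VV[0][0]++ -> VV[0]=[7, 3, 6]
Event 2 stamp: [2, 0, 0]
Event 3 stamp: [2, 0, 2]
[2, 0, 0] <= [2, 0, 2]? True
[2, 0, 2] <= [2, 0, 0]? False
Relation: before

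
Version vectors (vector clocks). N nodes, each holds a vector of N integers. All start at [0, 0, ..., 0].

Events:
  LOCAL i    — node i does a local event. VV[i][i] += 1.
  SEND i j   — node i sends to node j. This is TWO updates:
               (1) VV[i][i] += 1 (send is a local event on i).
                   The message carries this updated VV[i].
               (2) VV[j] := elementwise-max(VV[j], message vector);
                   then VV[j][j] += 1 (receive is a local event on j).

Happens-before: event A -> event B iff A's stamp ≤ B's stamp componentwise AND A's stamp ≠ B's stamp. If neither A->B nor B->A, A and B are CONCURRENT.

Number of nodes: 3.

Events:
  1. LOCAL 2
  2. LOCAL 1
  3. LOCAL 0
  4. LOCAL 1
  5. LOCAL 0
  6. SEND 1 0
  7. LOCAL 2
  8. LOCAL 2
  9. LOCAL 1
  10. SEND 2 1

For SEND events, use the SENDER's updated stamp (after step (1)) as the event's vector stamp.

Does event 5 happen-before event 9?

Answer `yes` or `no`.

Initial: VV[0]=[0, 0, 0]
Initial: VV[1]=[0, 0, 0]
Initial: VV[2]=[0, 0, 0]
Event 1: LOCAL 2: VV[2][2]++ -> VV[2]=[0, 0, 1]
Event 2: LOCAL 1: VV[1][1]++ -> VV[1]=[0, 1, 0]
Event 3: LOCAL 0: VV[0][0]++ -> VV[0]=[1, 0, 0]
Event 4: LOCAL 1: VV[1][1]++ -> VV[1]=[0, 2, 0]
Event 5: LOCAL 0: VV[0][0]++ -> VV[0]=[2, 0, 0]
Event 6: SEND 1->0: VV[1][1]++ -> VV[1]=[0, 3, 0], msg_vec=[0, 3, 0]; VV[0]=max(VV[0],msg_vec) then VV[0][0]++ -> VV[0]=[3, 3, 0]
Event 7: LOCAL 2: VV[2][2]++ -> VV[2]=[0, 0, 2]
Event 8: LOCAL 2: VV[2][2]++ -> VV[2]=[0, 0, 3]
Event 9: LOCAL 1: VV[1][1]++ -> VV[1]=[0, 4, 0]
Event 10: SEND 2->1: VV[2][2]++ -> VV[2]=[0, 0, 4], msg_vec=[0, 0, 4]; VV[1]=max(VV[1],msg_vec) then VV[1][1]++ -> VV[1]=[0, 5, 4]
Event 5 stamp: [2, 0, 0]
Event 9 stamp: [0, 4, 0]
[2, 0, 0] <= [0, 4, 0]? False. Equal? False. Happens-before: False

Answer: no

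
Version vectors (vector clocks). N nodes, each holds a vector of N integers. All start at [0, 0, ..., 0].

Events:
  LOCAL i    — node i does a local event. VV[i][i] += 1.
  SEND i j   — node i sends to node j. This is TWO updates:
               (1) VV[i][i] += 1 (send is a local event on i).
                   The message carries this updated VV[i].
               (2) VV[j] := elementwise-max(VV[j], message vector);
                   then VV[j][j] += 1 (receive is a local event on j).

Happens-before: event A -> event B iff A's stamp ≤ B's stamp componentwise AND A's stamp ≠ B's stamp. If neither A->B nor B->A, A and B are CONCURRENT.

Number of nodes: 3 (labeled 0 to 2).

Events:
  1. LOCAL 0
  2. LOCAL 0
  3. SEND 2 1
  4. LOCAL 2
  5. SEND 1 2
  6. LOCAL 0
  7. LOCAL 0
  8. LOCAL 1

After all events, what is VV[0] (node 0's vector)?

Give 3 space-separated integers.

Initial: VV[0]=[0, 0, 0]
Initial: VV[1]=[0, 0, 0]
Initial: VV[2]=[0, 0, 0]
Event 1: LOCAL 0: VV[0][0]++ -> VV[0]=[1, 0, 0]
Event 2: LOCAL 0: VV[0][0]++ -> VV[0]=[2, 0, 0]
Event 3: SEND 2->1: VV[2][2]++ -> VV[2]=[0, 0, 1], msg_vec=[0, 0, 1]; VV[1]=max(VV[1],msg_vec) then VV[1][1]++ -> VV[1]=[0, 1, 1]
Event 4: LOCAL 2: VV[2][2]++ -> VV[2]=[0, 0, 2]
Event 5: SEND 1->2: VV[1][1]++ -> VV[1]=[0, 2, 1], msg_vec=[0, 2, 1]; VV[2]=max(VV[2],msg_vec) then VV[2][2]++ -> VV[2]=[0, 2, 3]
Event 6: LOCAL 0: VV[0][0]++ -> VV[0]=[3, 0, 0]
Event 7: LOCAL 0: VV[0][0]++ -> VV[0]=[4, 0, 0]
Event 8: LOCAL 1: VV[1][1]++ -> VV[1]=[0, 3, 1]
Final vectors: VV[0]=[4, 0, 0]; VV[1]=[0, 3, 1]; VV[2]=[0, 2, 3]

Answer: 4 0 0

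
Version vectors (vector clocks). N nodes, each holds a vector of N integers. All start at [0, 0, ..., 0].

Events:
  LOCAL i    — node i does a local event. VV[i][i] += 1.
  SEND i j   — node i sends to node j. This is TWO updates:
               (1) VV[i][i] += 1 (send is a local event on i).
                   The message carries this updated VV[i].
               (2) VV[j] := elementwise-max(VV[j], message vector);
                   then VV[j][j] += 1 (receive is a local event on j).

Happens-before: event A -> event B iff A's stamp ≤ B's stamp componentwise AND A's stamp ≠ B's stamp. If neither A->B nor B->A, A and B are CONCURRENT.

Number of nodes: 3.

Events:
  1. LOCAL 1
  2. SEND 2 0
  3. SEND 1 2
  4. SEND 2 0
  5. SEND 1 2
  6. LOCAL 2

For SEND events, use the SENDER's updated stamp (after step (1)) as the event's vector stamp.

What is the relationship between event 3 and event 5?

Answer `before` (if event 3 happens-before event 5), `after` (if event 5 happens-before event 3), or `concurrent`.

Answer: before

Derivation:
Initial: VV[0]=[0, 0, 0]
Initial: VV[1]=[0, 0, 0]
Initial: VV[2]=[0, 0, 0]
Event 1: LOCAL 1: VV[1][1]++ -> VV[1]=[0, 1, 0]
Event 2: SEND 2->0: VV[2][2]++ -> VV[2]=[0, 0, 1], msg_vec=[0, 0, 1]; VV[0]=max(VV[0],msg_vec) then VV[0][0]++ -> VV[0]=[1, 0, 1]
Event 3: SEND 1->2: VV[1][1]++ -> VV[1]=[0, 2, 0], msg_vec=[0, 2, 0]; VV[2]=max(VV[2],msg_vec) then VV[2][2]++ -> VV[2]=[0, 2, 2]
Event 4: SEND 2->0: VV[2][2]++ -> VV[2]=[0, 2, 3], msg_vec=[0, 2, 3]; VV[0]=max(VV[0],msg_vec) then VV[0][0]++ -> VV[0]=[2, 2, 3]
Event 5: SEND 1->2: VV[1][1]++ -> VV[1]=[0, 3, 0], msg_vec=[0, 3, 0]; VV[2]=max(VV[2],msg_vec) then VV[2][2]++ -> VV[2]=[0, 3, 4]
Event 6: LOCAL 2: VV[2][2]++ -> VV[2]=[0, 3, 5]
Event 3 stamp: [0, 2, 0]
Event 5 stamp: [0, 3, 0]
[0, 2, 0] <= [0, 3, 0]? True
[0, 3, 0] <= [0, 2, 0]? False
Relation: before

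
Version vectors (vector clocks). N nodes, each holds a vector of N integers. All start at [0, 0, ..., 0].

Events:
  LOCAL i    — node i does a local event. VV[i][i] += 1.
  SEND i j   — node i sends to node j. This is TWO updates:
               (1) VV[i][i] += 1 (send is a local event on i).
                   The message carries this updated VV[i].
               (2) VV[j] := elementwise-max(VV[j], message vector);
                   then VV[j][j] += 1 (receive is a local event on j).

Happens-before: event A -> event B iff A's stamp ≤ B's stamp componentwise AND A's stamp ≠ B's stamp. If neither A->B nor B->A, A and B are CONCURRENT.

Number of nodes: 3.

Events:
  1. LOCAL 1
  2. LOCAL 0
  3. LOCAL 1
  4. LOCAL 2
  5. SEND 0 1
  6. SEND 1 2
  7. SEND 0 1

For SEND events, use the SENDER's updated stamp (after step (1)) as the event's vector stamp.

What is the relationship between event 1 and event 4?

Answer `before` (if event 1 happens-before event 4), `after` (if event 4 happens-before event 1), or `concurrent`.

Initial: VV[0]=[0, 0, 0]
Initial: VV[1]=[0, 0, 0]
Initial: VV[2]=[0, 0, 0]
Event 1: LOCAL 1: VV[1][1]++ -> VV[1]=[0, 1, 0]
Event 2: LOCAL 0: VV[0][0]++ -> VV[0]=[1, 0, 0]
Event 3: LOCAL 1: VV[1][1]++ -> VV[1]=[0, 2, 0]
Event 4: LOCAL 2: VV[2][2]++ -> VV[2]=[0, 0, 1]
Event 5: SEND 0->1: VV[0][0]++ -> VV[0]=[2, 0, 0], msg_vec=[2, 0, 0]; VV[1]=max(VV[1],msg_vec) then VV[1][1]++ -> VV[1]=[2, 3, 0]
Event 6: SEND 1->2: VV[1][1]++ -> VV[1]=[2, 4, 0], msg_vec=[2, 4, 0]; VV[2]=max(VV[2],msg_vec) then VV[2][2]++ -> VV[2]=[2, 4, 2]
Event 7: SEND 0->1: VV[0][0]++ -> VV[0]=[3, 0, 0], msg_vec=[3, 0, 0]; VV[1]=max(VV[1],msg_vec) then VV[1][1]++ -> VV[1]=[3, 5, 0]
Event 1 stamp: [0, 1, 0]
Event 4 stamp: [0, 0, 1]
[0, 1, 0] <= [0, 0, 1]? False
[0, 0, 1] <= [0, 1, 0]? False
Relation: concurrent

Answer: concurrent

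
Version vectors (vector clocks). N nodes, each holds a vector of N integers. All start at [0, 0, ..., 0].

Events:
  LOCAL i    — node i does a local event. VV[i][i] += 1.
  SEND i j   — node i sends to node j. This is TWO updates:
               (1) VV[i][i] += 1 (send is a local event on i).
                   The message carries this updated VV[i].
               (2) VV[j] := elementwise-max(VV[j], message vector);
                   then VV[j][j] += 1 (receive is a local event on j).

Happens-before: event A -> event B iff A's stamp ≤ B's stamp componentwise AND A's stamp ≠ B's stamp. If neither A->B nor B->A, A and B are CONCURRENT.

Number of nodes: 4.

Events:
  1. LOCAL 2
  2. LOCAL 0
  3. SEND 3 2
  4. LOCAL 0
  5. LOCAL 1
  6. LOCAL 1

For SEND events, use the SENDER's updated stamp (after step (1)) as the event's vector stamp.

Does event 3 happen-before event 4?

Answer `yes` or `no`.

Answer: no

Derivation:
Initial: VV[0]=[0, 0, 0, 0]
Initial: VV[1]=[0, 0, 0, 0]
Initial: VV[2]=[0, 0, 0, 0]
Initial: VV[3]=[0, 0, 0, 0]
Event 1: LOCAL 2: VV[2][2]++ -> VV[2]=[0, 0, 1, 0]
Event 2: LOCAL 0: VV[0][0]++ -> VV[0]=[1, 0, 0, 0]
Event 3: SEND 3->2: VV[3][3]++ -> VV[3]=[0, 0, 0, 1], msg_vec=[0, 0, 0, 1]; VV[2]=max(VV[2],msg_vec) then VV[2][2]++ -> VV[2]=[0, 0, 2, 1]
Event 4: LOCAL 0: VV[0][0]++ -> VV[0]=[2, 0, 0, 0]
Event 5: LOCAL 1: VV[1][1]++ -> VV[1]=[0, 1, 0, 0]
Event 6: LOCAL 1: VV[1][1]++ -> VV[1]=[0, 2, 0, 0]
Event 3 stamp: [0, 0, 0, 1]
Event 4 stamp: [2, 0, 0, 0]
[0, 0, 0, 1] <= [2, 0, 0, 0]? False. Equal? False. Happens-before: False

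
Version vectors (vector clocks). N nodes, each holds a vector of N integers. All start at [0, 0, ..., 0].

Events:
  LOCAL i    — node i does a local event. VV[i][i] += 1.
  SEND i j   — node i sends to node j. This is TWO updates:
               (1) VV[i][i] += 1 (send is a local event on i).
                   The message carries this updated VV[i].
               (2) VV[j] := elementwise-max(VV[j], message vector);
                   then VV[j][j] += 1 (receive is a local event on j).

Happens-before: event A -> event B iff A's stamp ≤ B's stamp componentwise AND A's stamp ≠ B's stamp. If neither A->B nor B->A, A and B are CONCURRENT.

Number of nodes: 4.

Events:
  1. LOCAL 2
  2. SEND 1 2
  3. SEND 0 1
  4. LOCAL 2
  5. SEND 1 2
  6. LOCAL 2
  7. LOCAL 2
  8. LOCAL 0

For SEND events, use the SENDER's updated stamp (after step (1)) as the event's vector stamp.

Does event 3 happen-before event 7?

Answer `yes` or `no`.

Answer: yes

Derivation:
Initial: VV[0]=[0, 0, 0, 0]
Initial: VV[1]=[0, 0, 0, 0]
Initial: VV[2]=[0, 0, 0, 0]
Initial: VV[3]=[0, 0, 0, 0]
Event 1: LOCAL 2: VV[2][2]++ -> VV[2]=[0, 0, 1, 0]
Event 2: SEND 1->2: VV[1][1]++ -> VV[1]=[0, 1, 0, 0], msg_vec=[0, 1, 0, 0]; VV[2]=max(VV[2],msg_vec) then VV[2][2]++ -> VV[2]=[0, 1, 2, 0]
Event 3: SEND 0->1: VV[0][0]++ -> VV[0]=[1, 0, 0, 0], msg_vec=[1, 0, 0, 0]; VV[1]=max(VV[1],msg_vec) then VV[1][1]++ -> VV[1]=[1, 2, 0, 0]
Event 4: LOCAL 2: VV[2][2]++ -> VV[2]=[0, 1, 3, 0]
Event 5: SEND 1->2: VV[1][1]++ -> VV[1]=[1, 3, 0, 0], msg_vec=[1, 3, 0, 0]; VV[2]=max(VV[2],msg_vec) then VV[2][2]++ -> VV[2]=[1, 3, 4, 0]
Event 6: LOCAL 2: VV[2][2]++ -> VV[2]=[1, 3, 5, 0]
Event 7: LOCAL 2: VV[2][2]++ -> VV[2]=[1, 3, 6, 0]
Event 8: LOCAL 0: VV[0][0]++ -> VV[0]=[2, 0, 0, 0]
Event 3 stamp: [1, 0, 0, 0]
Event 7 stamp: [1, 3, 6, 0]
[1, 0, 0, 0] <= [1, 3, 6, 0]? True. Equal? False. Happens-before: True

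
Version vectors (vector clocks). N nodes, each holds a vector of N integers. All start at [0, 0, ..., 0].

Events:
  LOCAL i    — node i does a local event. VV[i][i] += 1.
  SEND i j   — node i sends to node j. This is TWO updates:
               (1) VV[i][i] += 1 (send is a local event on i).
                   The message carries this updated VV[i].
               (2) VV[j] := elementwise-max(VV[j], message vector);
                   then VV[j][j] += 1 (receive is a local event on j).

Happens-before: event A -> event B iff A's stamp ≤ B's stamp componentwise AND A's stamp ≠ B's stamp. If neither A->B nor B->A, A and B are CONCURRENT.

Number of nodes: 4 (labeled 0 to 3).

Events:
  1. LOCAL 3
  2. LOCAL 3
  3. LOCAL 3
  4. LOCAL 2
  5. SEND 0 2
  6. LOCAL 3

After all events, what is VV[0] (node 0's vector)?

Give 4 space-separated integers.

Answer: 1 0 0 0

Derivation:
Initial: VV[0]=[0, 0, 0, 0]
Initial: VV[1]=[0, 0, 0, 0]
Initial: VV[2]=[0, 0, 0, 0]
Initial: VV[3]=[0, 0, 0, 0]
Event 1: LOCAL 3: VV[3][3]++ -> VV[3]=[0, 0, 0, 1]
Event 2: LOCAL 3: VV[3][3]++ -> VV[3]=[0, 0, 0, 2]
Event 3: LOCAL 3: VV[3][3]++ -> VV[3]=[0, 0, 0, 3]
Event 4: LOCAL 2: VV[2][2]++ -> VV[2]=[0, 0, 1, 0]
Event 5: SEND 0->2: VV[0][0]++ -> VV[0]=[1, 0, 0, 0], msg_vec=[1, 0, 0, 0]; VV[2]=max(VV[2],msg_vec) then VV[2][2]++ -> VV[2]=[1, 0, 2, 0]
Event 6: LOCAL 3: VV[3][3]++ -> VV[3]=[0, 0, 0, 4]
Final vectors: VV[0]=[1, 0, 0, 0]; VV[1]=[0, 0, 0, 0]; VV[2]=[1, 0, 2, 0]; VV[3]=[0, 0, 0, 4]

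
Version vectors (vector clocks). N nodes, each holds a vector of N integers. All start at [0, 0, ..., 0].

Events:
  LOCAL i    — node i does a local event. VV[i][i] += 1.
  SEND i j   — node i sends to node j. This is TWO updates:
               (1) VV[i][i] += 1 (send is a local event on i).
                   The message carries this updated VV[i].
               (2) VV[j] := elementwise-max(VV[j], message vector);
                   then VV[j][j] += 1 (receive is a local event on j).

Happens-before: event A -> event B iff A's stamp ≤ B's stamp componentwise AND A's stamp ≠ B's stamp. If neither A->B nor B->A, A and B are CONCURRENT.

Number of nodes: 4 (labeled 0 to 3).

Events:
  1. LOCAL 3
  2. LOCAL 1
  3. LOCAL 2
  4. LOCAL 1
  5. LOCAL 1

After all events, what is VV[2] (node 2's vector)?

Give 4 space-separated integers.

Answer: 0 0 1 0

Derivation:
Initial: VV[0]=[0, 0, 0, 0]
Initial: VV[1]=[0, 0, 0, 0]
Initial: VV[2]=[0, 0, 0, 0]
Initial: VV[3]=[0, 0, 0, 0]
Event 1: LOCAL 3: VV[3][3]++ -> VV[3]=[0, 0, 0, 1]
Event 2: LOCAL 1: VV[1][1]++ -> VV[1]=[0, 1, 0, 0]
Event 3: LOCAL 2: VV[2][2]++ -> VV[2]=[0, 0, 1, 0]
Event 4: LOCAL 1: VV[1][1]++ -> VV[1]=[0, 2, 0, 0]
Event 5: LOCAL 1: VV[1][1]++ -> VV[1]=[0, 3, 0, 0]
Final vectors: VV[0]=[0, 0, 0, 0]; VV[1]=[0, 3, 0, 0]; VV[2]=[0, 0, 1, 0]; VV[3]=[0, 0, 0, 1]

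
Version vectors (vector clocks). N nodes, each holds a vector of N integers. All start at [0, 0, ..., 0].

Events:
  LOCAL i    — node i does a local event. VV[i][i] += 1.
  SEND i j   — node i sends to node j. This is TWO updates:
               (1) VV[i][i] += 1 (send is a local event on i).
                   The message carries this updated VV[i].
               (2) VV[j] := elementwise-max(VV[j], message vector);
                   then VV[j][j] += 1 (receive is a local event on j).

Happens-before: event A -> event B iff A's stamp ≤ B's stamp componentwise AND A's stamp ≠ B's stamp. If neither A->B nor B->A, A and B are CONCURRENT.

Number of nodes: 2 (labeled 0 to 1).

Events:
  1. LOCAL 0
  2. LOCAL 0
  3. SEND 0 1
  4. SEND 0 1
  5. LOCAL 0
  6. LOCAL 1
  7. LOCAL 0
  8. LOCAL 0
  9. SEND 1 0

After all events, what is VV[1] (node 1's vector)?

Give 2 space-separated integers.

Answer: 4 4

Derivation:
Initial: VV[0]=[0, 0]
Initial: VV[1]=[0, 0]
Event 1: LOCAL 0: VV[0][0]++ -> VV[0]=[1, 0]
Event 2: LOCAL 0: VV[0][0]++ -> VV[0]=[2, 0]
Event 3: SEND 0->1: VV[0][0]++ -> VV[0]=[3, 0], msg_vec=[3, 0]; VV[1]=max(VV[1],msg_vec) then VV[1][1]++ -> VV[1]=[3, 1]
Event 4: SEND 0->1: VV[0][0]++ -> VV[0]=[4, 0], msg_vec=[4, 0]; VV[1]=max(VV[1],msg_vec) then VV[1][1]++ -> VV[1]=[4, 2]
Event 5: LOCAL 0: VV[0][0]++ -> VV[0]=[5, 0]
Event 6: LOCAL 1: VV[1][1]++ -> VV[1]=[4, 3]
Event 7: LOCAL 0: VV[0][0]++ -> VV[0]=[6, 0]
Event 8: LOCAL 0: VV[0][0]++ -> VV[0]=[7, 0]
Event 9: SEND 1->0: VV[1][1]++ -> VV[1]=[4, 4], msg_vec=[4, 4]; VV[0]=max(VV[0],msg_vec) then VV[0][0]++ -> VV[0]=[8, 4]
Final vectors: VV[0]=[8, 4]; VV[1]=[4, 4]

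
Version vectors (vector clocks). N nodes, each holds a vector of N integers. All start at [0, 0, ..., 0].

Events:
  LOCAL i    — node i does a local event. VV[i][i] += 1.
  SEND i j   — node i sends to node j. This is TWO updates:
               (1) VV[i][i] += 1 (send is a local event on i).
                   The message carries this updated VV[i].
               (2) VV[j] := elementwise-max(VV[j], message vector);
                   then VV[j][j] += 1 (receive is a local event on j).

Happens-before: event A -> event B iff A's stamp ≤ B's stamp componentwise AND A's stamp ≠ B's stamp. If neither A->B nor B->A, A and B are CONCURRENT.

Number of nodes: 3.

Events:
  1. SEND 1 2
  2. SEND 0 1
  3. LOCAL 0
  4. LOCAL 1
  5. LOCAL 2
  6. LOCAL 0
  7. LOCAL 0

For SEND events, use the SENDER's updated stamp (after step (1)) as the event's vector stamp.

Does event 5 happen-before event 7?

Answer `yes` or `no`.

Answer: no

Derivation:
Initial: VV[0]=[0, 0, 0]
Initial: VV[1]=[0, 0, 0]
Initial: VV[2]=[0, 0, 0]
Event 1: SEND 1->2: VV[1][1]++ -> VV[1]=[0, 1, 0], msg_vec=[0, 1, 0]; VV[2]=max(VV[2],msg_vec) then VV[2][2]++ -> VV[2]=[0, 1, 1]
Event 2: SEND 0->1: VV[0][0]++ -> VV[0]=[1, 0, 0], msg_vec=[1, 0, 0]; VV[1]=max(VV[1],msg_vec) then VV[1][1]++ -> VV[1]=[1, 2, 0]
Event 3: LOCAL 0: VV[0][0]++ -> VV[0]=[2, 0, 0]
Event 4: LOCAL 1: VV[1][1]++ -> VV[1]=[1, 3, 0]
Event 5: LOCAL 2: VV[2][2]++ -> VV[2]=[0, 1, 2]
Event 6: LOCAL 0: VV[0][0]++ -> VV[0]=[3, 0, 0]
Event 7: LOCAL 0: VV[0][0]++ -> VV[0]=[4, 0, 0]
Event 5 stamp: [0, 1, 2]
Event 7 stamp: [4, 0, 0]
[0, 1, 2] <= [4, 0, 0]? False. Equal? False. Happens-before: False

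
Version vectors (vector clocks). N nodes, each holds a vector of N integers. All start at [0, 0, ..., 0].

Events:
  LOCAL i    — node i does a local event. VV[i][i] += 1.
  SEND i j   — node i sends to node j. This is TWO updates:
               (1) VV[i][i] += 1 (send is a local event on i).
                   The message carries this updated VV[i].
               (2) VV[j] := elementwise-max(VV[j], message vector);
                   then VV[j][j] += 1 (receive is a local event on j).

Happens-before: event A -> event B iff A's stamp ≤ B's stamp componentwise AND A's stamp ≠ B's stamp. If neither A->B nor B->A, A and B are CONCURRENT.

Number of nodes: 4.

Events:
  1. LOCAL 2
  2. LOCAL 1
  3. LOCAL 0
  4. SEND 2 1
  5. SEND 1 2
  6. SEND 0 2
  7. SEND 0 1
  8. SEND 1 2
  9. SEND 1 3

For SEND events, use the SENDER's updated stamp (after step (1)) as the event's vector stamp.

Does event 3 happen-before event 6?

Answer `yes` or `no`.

Initial: VV[0]=[0, 0, 0, 0]
Initial: VV[1]=[0, 0, 0, 0]
Initial: VV[2]=[0, 0, 0, 0]
Initial: VV[3]=[0, 0, 0, 0]
Event 1: LOCAL 2: VV[2][2]++ -> VV[2]=[0, 0, 1, 0]
Event 2: LOCAL 1: VV[1][1]++ -> VV[1]=[0, 1, 0, 0]
Event 3: LOCAL 0: VV[0][0]++ -> VV[0]=[1, 0, 0, 0]
Event 4: SEND 2->1: VV[2][2]++ -> VV[2]=[0, 0, 2, 0], msg_vec=[0, 0, 2, 0]; VV[1]=max(VV[1],msg_vec) then VV[1][1]++ -> VV[1]=[0, 2, 2, 0]
Event 5: SEND 1->2: VV[1][1]++ -> VV[1]=[0, 3, 2, 0], msg_vec=[0, 3, 2, 0]; VV[2]=max(VV[2],msg_vec) then VV[2][2]++ -> VV[2]=[0, 3, 3, 0]
Event 6: SEND 0->2: VV[0][0]++ -> VV[0]=[2, 0, 0, 0], msg_vec=[2, 0, 0, 0]; VV[2]=max(VV[2],msg_vec) then VV[2][2]++ -> VV[2]=[2, 3, 4, 0]
Event 7: SEND 0->1: VV[0][0]++ -> VV[0]=[3, 0, 0, 0], msg_vec=[3, 0, 0, 0]; VV[1]=max(VV[1],msg_vec) then VV[1][1]++ -> VV[1]=[3, 4, 2, 0]
Event 8: SEND 1->2: VV[1][1]++ -> VV[1]=[3, 5, 2, 0], msg_vec=[3, 5, 2, 0]; VV[2]=max(VV[2],msg_vec) then VV[2][2]++ -> VV[2]=[3, 5, 5, 0]
Event 9: SEND 1->3: VV[1][1]++ -> VV[1]=[3, 6, 2, 0], msg_vec=[3, 6, 2, 0]; VV[3]=max(VV[3],msg_vec) then VV[3][3]++ -> VV[3]=[3, 6, 2, 1]
Event 3 stamp: [1, 0, 0, 0]
Event 6 stamp: [2, 0, 0, 0]
[1, 0, 0, 0] <= [2, 0, 0, 0]? True. Equal? False. Happens-before: True

Answer: yes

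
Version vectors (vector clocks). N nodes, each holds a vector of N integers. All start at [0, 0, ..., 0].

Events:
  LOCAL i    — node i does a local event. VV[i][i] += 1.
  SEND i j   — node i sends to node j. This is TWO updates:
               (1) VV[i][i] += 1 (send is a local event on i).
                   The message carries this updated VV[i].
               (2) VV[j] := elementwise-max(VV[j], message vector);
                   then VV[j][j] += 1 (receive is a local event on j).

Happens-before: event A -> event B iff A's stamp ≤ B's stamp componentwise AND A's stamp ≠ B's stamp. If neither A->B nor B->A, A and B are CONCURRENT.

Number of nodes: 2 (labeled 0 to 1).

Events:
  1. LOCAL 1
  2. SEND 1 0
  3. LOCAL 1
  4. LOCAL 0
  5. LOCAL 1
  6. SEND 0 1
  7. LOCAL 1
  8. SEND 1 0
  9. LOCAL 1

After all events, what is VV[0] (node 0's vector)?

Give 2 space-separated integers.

Answer: 4 7

Derivation:
Initial: VV[0]=[0, 0]
Initial: VV[1]=[0, 0]
Event 1: LOCAL 1: VV[1][1]++ -> VV[1]=[0, 1]
Event 2: SEND 1->0: VV[1][1]++ -> VV[1]=[0, 2], msg_vec=[0, 2]; VV[0]=max(VV[0],msg_vec) then VV[0][0]++ -> VV[0]=[1, 2]
Event 3: LOCAL 1: VV[1][1]++ -> VV[1]=[0, 3]
Event 4: LOCAL 0: VV[0][0]++ -> VV[0]=[2, 2]
Event 5: LOCAL 1: VV[1][1]++ -> VV[1]=[0, 4]
Event 6: SEND 0->1: VV[0][0]++ -> VV[0]=[3, 2], msg_vec=[3, 2]; VV[1]=max(VV[1],msg_vec) then VV[1][1]++ -> VV[1]=[3, 5]
Event 7: LOCAL 1: VV[1][1]++ -> VV[1]=[3, 6]
Event 8: SEND 1->0: VV[1][1]++ -> VV[1]=[3, 7], msg_vec=[3, 7]; VV[0]=max(VV[0],msg_vec) then VV[0][0]++ -> VV[0]=[4, 7]
Event 9: LOCAL 1: VV[1][1]++ -> VV[1]=[3, 8]
Final vectors: VV[0]=[4, 7]; VV[1]=[3, 8]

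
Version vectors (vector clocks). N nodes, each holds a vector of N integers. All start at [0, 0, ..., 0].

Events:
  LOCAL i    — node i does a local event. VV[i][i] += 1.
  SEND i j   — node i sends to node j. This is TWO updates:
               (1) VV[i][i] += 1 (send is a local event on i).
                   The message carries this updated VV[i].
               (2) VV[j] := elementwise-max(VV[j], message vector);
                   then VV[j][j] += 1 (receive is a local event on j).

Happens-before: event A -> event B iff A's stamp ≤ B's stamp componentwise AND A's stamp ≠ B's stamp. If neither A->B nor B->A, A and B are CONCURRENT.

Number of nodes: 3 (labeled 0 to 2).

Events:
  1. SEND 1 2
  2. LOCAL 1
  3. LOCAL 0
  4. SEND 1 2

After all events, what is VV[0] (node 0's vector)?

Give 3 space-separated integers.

Initial: VV[0]=[0, 0, 0]
Initial: VV[1]=[0, 0, 0]
Initial: VV[2]=[0, 0, 0]
Event 1: SEND 1->2: VV[1][1]++ -> VV[1]=[0, 1, 0], msg_vec=[0, 1, 0]; VV[2]=max(VV[2],msg_vec) then VV[2][2]++ -> VV[2]=[0, 1, 1]
Event 2: LOCAL 1: VV[1][1]++ -> VV[1]=[0, 2, 0]
Event 3: LOCAL 0: VV[0][0]++ -> VV[0]=[1, 0, 0]
Event 4: SEND 1->2: VV[1][1]++ -> VV[1]=[0, 3, 0], msg_vec=[0, 3, 0]; VV[2]=max(VV[2],msg_vec) then VV[2][2]++ -> VV[2]=[0, 3, 2]
Final vectors: VV[0]=[1, 0, 0]; VV[1]=[0, 3, 0]; VV[2]=[0, 3, 2]

Answer: 1 0 0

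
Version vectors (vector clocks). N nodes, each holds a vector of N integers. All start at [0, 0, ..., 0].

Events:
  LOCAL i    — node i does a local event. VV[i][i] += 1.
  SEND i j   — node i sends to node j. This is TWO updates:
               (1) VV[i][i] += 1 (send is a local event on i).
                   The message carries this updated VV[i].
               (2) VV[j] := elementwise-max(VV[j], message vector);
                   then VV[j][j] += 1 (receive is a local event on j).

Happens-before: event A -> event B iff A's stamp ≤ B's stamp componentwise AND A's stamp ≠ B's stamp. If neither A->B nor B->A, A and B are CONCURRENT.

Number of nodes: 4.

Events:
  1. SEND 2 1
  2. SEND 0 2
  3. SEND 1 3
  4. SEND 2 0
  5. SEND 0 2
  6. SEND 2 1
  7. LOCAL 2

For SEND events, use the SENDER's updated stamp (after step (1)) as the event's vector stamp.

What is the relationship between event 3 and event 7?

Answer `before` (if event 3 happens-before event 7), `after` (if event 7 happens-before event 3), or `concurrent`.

Initial: VV[0]=[0, 0, 0, 0]
Initial: VV[1]=[0, 0, 0, 0]
Initial: VV[2]=[0, 0, 0, 0]
Initial: VV[3]=[0, 0, 0, 0]
Event 1: SEND 2->1: VV[2][2]++ -> VV[2]=[0, 0, 1, 0], msg_vec=[0, 0, 1, 0]; VV[1]=max(VV[1],msg_vec) then VV[1][1]++ -> VV[1]=[0, 1, 1, 0]
Event 2: SEND 0->2: VV[0][0]++ -> VV[0]=[1, 0, 0, 0], msg_vec=[1, 0, 0, 0]; VV[2]=max(VV[2],msg_vec) then VV[2][2]++ -> VV[2]=[1, 0, 2, 0]
Event 3: SEND 1->3: VV[1][1]++ -> VV[1]=[0, 2, 1, 0], msg_vec=[0, 2, 1, 0]; VV[3]=max(VV[3],msg_vec) then VV[3][3]++ -> VV[3]=[0, 2, 1, 1]
Event 4: SEND 2->0: VV[2][2]++ -> VV[2]=[1, 0, 3, 0], msg_vec=[1, 0, 3, 0]; VV[0]=max(VV[0],msg_vec) then VV[0][0]++ -> VV[0]=[2, 0, 3, 0]
Event 5: SEND 0->2: VV[0][0]++ -> VV[0]=[3, 0, 3, 0], msg_vec=[3, 0, 3, 0]; VV[2]=max(VV[2],msg_vec) then VV[2][2]++ -> VV[2]=[3, 0, 4, 0]
Event 6: SEND 2->1: VV[2][2]++ -> VV[2]=[3, 0, 5, 0], msg_vec=[3, 0, 5, 0]; VV[1]=max(VV[1],msg_vec) then VV[1][1]++ -> VV[1]=[3, 3, 5, 0]
Event 7: LOCAL 2: VV[2][2]++ -> VV[2]=[3, 0, 6, 0]
Event 3 stamp: [0, 2, 1, 0]
Event 7 stamp: [3, 0, 6, 0]
[0, 2, 1, 0] <= [3, 0, 6, 0]? False
[3, 0, 6, 0] <= [0, 2, 1, 0]? False
Relation: concurrent

Answer: concurrent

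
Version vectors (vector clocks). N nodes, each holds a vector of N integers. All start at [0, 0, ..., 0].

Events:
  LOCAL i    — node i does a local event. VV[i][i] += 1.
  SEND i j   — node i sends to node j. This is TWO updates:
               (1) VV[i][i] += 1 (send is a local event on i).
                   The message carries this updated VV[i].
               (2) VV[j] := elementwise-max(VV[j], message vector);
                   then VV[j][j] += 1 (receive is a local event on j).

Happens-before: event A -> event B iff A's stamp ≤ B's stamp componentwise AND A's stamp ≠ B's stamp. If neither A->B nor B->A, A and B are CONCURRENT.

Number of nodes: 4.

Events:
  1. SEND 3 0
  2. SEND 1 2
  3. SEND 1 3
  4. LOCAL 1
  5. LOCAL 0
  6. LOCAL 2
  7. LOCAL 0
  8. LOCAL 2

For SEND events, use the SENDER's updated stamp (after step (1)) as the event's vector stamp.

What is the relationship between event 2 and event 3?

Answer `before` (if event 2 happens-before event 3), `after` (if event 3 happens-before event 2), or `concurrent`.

Answer: before

Derivation:
Initial: VV[0]=[0, 0, 0, 0]
Initial: VV[1]=[0, 0, 0, 0]
Initial: VV[2]=[0, 0, 0, 0]
Initial: VV[3]=[0, 0, 0, 0]
Event 1: SEND 3->0: VV[3][3]++ -> VV[3]=[0, 0, 0, 1], msg_vec=[0, 0, 0, 1]; VV[0]=max(VV[0],msg_vec) then VV[0][0]++ -> VV[0]=[1, 0, 0, 1]
Event 2: SEND 1->2: VV[1][1]++ -> VV[1]=[0, 1, 0, 0], msg_vec=[0, 1, 0, 0]; VV[2]=max(VV[2],msg_vec) then VV[2][2]++ -> VV[2]=[0, 1, 1, 0]
Event 3: SEND 1->3: VV[1][1]++ -> VV[1]=[0, 2, 0, 0], msg_vec=[0, 2, 0, 0]; VV[3]=max(VV[3],msg_vec) then VV[3][3]++ -> VV[3]=[0, 2, 0, 2]
Event 4: LOCAL 1: VV[1][1]++ -> VV[1]=[0, 3, 0, 0]
Event 5: LOCAL 0: VV[0][0]++ -> VV[0]=[2, 0, 0, 1]
Event 6: LOCAL 2: VV[2][2]++ -> VV[2]=[0, 1, 2, 0]
Event 7: LOCAL 0: VV[0][0]++ -> VV[0]=[3, 0, 0, 1]
Event 8: LOCAL 2: VV[2][2]++ -> VV[2]=[0, 1, 3, 0]
Event 2 stamp: [0, 1, 0, 0]
Event 3 stamp: [0, 2, 0, 0]
[0, 1, 0, 0] <= [0, 2, 0, 0]? True
[0, 2, 0, 0] <= [0, 1, 0, 0]? False
Relation: before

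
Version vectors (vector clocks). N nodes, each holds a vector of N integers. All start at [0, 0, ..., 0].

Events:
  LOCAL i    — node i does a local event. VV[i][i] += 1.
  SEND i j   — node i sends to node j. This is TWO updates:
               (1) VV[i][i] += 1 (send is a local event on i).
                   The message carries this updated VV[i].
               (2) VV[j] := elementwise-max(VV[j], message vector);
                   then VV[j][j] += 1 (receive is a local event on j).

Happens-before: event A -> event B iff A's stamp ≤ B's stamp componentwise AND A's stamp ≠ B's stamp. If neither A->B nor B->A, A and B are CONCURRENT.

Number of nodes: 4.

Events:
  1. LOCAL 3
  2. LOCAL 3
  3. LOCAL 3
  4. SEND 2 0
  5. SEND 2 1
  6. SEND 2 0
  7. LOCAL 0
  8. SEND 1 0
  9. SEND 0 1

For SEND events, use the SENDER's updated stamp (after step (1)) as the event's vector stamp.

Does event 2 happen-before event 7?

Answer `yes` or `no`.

Answer: no

Derivation:
Initial: VV[0]=[0, 0, 0, 0]
Initial: VV[1]=[0, 0, 0, 0]
Initial: VV[2]=[0, 0, 0, 0]
Initial: VV[3]=[0, 0, 0, 0]
Event 1: LOCAL 3: VV[3][3]++ -> VV[3]=[0, 0, 0, 1]
Event 2: LOCAL 3: VV[3][3]++ -> VV[3]=[0, 0, 0, 2]
Event 3: LOCAL 3: VV[3][3]++ -> VV[3]=[0, 0, 0, 3]
Event 4: SEND 2->0: VV[2][2]++ -> VV[2]=[0, 0, 1, 0], msg_vec=[0, 0, 1, 0]; VV[0]=max(VV[0],msg_vec) then VV[0][0]++ -> VV[0]=[1, 0, 1, 0]
Event 5: SEND 2->1: VV[2][2]++ -> VV[2]=[0, 0, 2, 0], msg_vec=[0, 0, 2, 0]; VV[1]=max(VV[1],msg_vec) then VV[1][1]++ -> VV[1]=[0, 1, 2, 0]
Event 6: SEND 2->0: VV[2][2]++ -> VV[2]=[0, 0, 3, 0], msg_vec=[0, 0, 3, 0]; VV[0]=max(VV[0],msg_vec) then VV[0][0]++ -> VV[0]=[2, 0, 3, 0]
Event 7: LOCAL 0: VV[0][0]++ -> VV[0]=[3, 0, 3, 0]
Event 8: SEND 1->0: VV[1][1]++ -> VV[1]=[0, 2, 2, 0], msg_vec=[0, 2, 2, 0]; VV[0]=max(VV[0],msg_vec) then VV[0][0]++ -> VV[0]=[4, 2, 3, 0]
Event 9: SEND 0->1: VV[0][0]++ -> VV[0]=[5, 2, 3, 0], msg_vec=[5, 2, 3, 0]; VV[1]=max(VV[1],msg_vec) then VV[1][1]++ -> VV[1]=[5, 3, 3, 0]
Event 2 stamp: [0, 0, 0, 2]
Event 7 stamp: [3, 0, 3, 0]
[0, 0, 0, 2] <= [3, 0, 3, 0]? False. Equal? False. Happens-before: False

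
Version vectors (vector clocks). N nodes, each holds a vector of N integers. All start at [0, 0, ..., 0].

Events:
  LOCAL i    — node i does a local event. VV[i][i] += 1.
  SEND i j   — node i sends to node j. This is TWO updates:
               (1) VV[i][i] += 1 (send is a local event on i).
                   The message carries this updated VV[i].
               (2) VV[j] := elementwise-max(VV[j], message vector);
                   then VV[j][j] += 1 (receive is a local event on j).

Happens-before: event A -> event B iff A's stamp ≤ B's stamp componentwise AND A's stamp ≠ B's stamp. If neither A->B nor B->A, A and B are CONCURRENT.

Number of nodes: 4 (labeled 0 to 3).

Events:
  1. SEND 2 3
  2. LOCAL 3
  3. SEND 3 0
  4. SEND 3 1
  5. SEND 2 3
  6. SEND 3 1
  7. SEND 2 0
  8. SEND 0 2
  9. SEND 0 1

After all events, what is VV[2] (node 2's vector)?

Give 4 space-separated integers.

Answer: 3 0 4 3

Derivation:
Initial: VV[0]=[0, 0, 0, 0]
Initial: VV[1]=[0, 0, 0, 0]
Initial: VV[2]=[0, 0, 0, 0]
Initial: VV[3]=[0, 0, 0, 0]
Event 1: SEND 2->3: VV[2][2]++ -> VV[2]=[0, 0, 1, 0], msg_vec=[0, 0, 1, 0]; VV[3]=max(VV[3],msg_vec) then VV[3][3]++ -> VV[3]=[0, 0, 1, 1]
Event 2: LOCAL 3: VV[3][3]++ -> VV[3]=[0, 0, 1, 2]
Event 3: SEND 3->0: VV[3][3]++ -> VV[3]=[0, 0, 1, 3], msg_vec=[0, 0, 1, 3]; VV[0]=max(VV[0],msg_vec) then VV[0][0]++ -> VV[0]=[1, 0, 1, 3]
Event 4: SEND 3->1: VV[3][3]++ -> VV[3]=[0, 0, 1, 4], msg_vec=[0, 0, 1, 4]; VV[1]=max(VV[1],msg_vec) then VV[1][1]++ -> VV[1]=[0, 1, 1, 4]
Event 5: SEND 2->3: VV[2][2]++ -> VV[2]=[0, 0, 2, 0], msg_vec=[0, 0, 2, 0]; VV[3]=max(VV[3],msg_vec) then VV[3][3]++ -> VV[3]=[0, 0, 2, 5]
Event 6: SEND 3->1: VV[3][3]++ -> VV[3]=[0, 0, 2, 6], msg_vec=[0, 0, 2, 6]; VV[1]=max(VV[1],msg_vec) then VV[1][1]++ -> VV[1]=[0, 2, 2, 6]
Event 7: SEND 2->0: VV[2][2]++ -> VV[2]=[0, 0, 3, 0], msg_vec=[0, 0, 3, 0]; VV[0]=max(VV[0],msg_vec) then VV[0][0]++ -> VV[0]=[2, 0, 3, 3]
Event 8: SEND 0->2: VV[0][0]++ -> VV[0]=[3, 0, 3, 3], msg_vec=[3, 0, 3, 3]; VV[2]=max(VV[2],msg_vec) then VV[2][2]++ -> VV[2]=[3, 0, 4, 3]
Event 9: SEND 0->1: VV[0][0]++ -> VV[0]=[4, 0, 3, 3], msg_vec=[4, 0, 3, 3]; VV[1]=max(VV[1],msg_vec) then VV[1][1]++ -> VV[1]=[4, 3, 3, 6]
Final vectors: VV[0]=[4, 0, 3, 3]; VV[1]=[4, 3, 3, 6]; VV[2]=[3, 0, 4, 3]; VV[3]=[0, 0, 2, 6]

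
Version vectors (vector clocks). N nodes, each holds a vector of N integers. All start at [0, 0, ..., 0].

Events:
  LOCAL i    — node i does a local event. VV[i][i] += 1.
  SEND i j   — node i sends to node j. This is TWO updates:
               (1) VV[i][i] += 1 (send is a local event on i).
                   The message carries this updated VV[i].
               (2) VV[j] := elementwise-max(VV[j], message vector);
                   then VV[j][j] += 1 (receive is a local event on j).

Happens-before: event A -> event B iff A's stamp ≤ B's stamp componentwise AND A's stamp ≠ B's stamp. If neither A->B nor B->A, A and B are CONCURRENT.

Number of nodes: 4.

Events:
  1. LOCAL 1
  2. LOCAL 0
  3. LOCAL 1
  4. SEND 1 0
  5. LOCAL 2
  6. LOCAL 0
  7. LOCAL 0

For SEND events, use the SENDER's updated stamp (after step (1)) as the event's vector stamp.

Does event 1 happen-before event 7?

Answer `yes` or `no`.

Initial: VV[0]=[0, 0, 0, 0]
Initial: VV[1]=[0, 0, 0, 0]
Initial: VV[2]=[0, 0, 0, 0]
Initial: VV[3]=[0, 0, 0, 0]
Event 1: LOCAL 1: VV[1][1]++ -> VV[1]=[0, 1, 0, 0]
Event 2: LOCAL 0: VV[0][0]++ -> VV[0]=[1, 0, 0, 0]
Event 3: LOCAL 1: VV[1][1]++ -> VV[1]=[0, 2, 0, 0]
Event 4: SEND 1->0: VV[1][1]++ -> VV[1]=[0, 3, 0, 0], msg_vec=[0, 3, 0, 0]; VV[0]=max(VV[0],msg_vec) then VV[0][0]++ -> VV[0]=[2, 3, 0, 0]
Event 5: LOCAL 2: VV[2][2]++ -> VV[2]=[0, 0, 1, 0]
Event 6: LOCAL 0: VV[0][0]++ -> VV[0]=[3, 3, 0, 0]
Event 7: LOCAL 0: VV[0][0]++ -> VV[0]=[4, 3, 0, 0]
Event 1 stamp: [0, 1, 0, 0]
Event 7 stamp: [4, 3, 0, 0]
[0, 1, 0, 0] <= [4, 3, 0, 0]? True. Equal? False. Happens-before: True

Answer: yes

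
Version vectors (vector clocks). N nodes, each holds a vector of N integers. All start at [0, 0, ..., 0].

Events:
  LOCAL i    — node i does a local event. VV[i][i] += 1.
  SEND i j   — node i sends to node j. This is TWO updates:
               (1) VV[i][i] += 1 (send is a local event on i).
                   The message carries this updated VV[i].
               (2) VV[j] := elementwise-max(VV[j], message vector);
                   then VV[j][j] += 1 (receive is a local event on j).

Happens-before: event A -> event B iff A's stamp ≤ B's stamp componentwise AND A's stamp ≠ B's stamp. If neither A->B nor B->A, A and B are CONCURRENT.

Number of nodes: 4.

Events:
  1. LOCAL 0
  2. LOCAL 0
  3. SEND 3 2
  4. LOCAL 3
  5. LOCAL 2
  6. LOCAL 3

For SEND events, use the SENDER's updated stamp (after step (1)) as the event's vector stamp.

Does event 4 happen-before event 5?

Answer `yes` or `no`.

Answer: no

Derivation:
Initial: VV[0]=[0, 0, 0, 0]
Initial: VV[1]=[0, 0, 0, 0]
Initial: VV[2]=[0, 0, 0, 0]
Initial: VV[3]=[0, 0, 0, 0]
Event 1: LOCAL 0: VV[0][0]++ -> VV[0]=[1, 0, 0, 0]
Event 2: LOCAL 0: VV[0][0]++ -> VV[0]=[2, 0, 0, 0]
Event 3: SEND 3->2: VV[3][3]++ -> VV[3]=[0, 0, 0, 1], msg_vec=[0, 0, 0, 1]; VV[2]=max(VV[2],msg_vec) then VV[2][2]++ -> VV[2]=[0, 0, 1, 1]
Event 4: LOCAL 3: VV[3][3]++ -> VV[3]=[0, 0, 0, 2]
Event 5: LOCAL 2: VV[2][2]++ -> VV[2]=[0, 0, 2, 1]
Event 6: LOCAL 3: VV[3][3]++ -> VV[3]=[0, 0, 0, 3]
Event 4 stamp: [0, 0, 0, 2]
Event 5 stamp: [0, 0, 2, 1]
[0, 0, 0, 2] <= [0, 0, 2, 1]? False. Equal? False. Happens-before: False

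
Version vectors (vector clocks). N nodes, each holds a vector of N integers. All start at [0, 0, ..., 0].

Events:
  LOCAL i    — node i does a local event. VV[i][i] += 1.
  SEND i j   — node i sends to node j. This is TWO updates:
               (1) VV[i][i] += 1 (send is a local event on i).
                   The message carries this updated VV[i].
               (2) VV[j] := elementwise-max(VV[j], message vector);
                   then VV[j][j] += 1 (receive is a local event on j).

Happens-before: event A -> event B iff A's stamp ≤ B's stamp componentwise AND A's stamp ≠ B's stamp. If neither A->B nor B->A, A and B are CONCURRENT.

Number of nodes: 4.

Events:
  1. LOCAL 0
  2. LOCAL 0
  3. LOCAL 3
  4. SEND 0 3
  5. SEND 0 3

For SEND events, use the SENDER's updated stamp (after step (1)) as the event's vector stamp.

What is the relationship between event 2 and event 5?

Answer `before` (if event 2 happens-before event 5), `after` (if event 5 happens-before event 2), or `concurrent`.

Answer: before

Derivation:
Initial: VV[0]=[0, 0, 0, 0]
Initial: VV[1]=[0, 0, 0, 0]
Initial: VV[2]=[0, 0, 0, 0]
Initial: VV[3]=[0, 0, 0, 0]
Event 1: LOCAL 0: VV[0][0]++ -> VV[0]=[1, 0, 0, 0]
Event 2: LOCAL 0: VV[0][0]++ -> VV[0]=[2, 0, 0, 0]
Event 3: LOCAL 3: VV[3][3]++ -> VV[3]=[0, 0, 0, 1]
Event 4: SEND 0->3: VV[0][0]++ -> VV[0]=[3, 0, 0, 0], msg_vec=[3, 0, 0, 0]; VV[3]=max(VV[3],msg_vec) then VV[3][3]++ -> VV[3]=[3, 0, 0, 2]
Event 5: SEND 0->3: VV[0][0]++ -> VV[0]=[4, 0, 0, 0], msg_vec=[4, 0, 0, 0]; VV[3]=max(VV[3],msg_vec) then VV[3][3]++ -> VV[3]=[4, 0, 0, 3]
Event 2 stamp: [2, 0, 0, 0]
Event 5 stamp: [4, 0, 0, 0]
[2, 0, 0, 0] <= [4, 0, 0, 0]? True
[4, 0, 0, 0] <= [2, 0, 0, 0]? False
Relation: before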